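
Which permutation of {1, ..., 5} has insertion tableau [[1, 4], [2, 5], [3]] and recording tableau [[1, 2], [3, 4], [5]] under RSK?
Reverse the RSK construction: for i from n down to 1, find the cell of Q containing i, remove the entry at that cell from P, and reverse-bump it up through P; the value ejected from row 1 is w(i).

Step i=5: Q has 5 at row 3, column 1; remove 3 from row 3 of P and reverse-bump: 3 enters row 2 and ejects 2; 2 enters row 1 and ejects 1. So w(5) = 1. P is now [[2, 4], [3, 5]].
Step i=4: Q has 4 at row 2, column 2; remove 5 from row 2 of P and reverse-bump: 5 enters row 1 and ejects 4. So w(4) = 4. P is now [[2, 5], [3]].
Step i=3: Q has 3 at row 2, column 1; remove 3 from row 2 of P and reverse-bump: 3 enters row 1 and ejects 2. So w(3) = 2. P is now [[3, 5]].
Step i=2: Q has 2 at row 1, column 2; remove that cell from P, ejecting 5. So w(2) = 5. P is now [[3]].
Step i=1: Q has 1 at row 1, column 1; remove that cell from P, ejecting 3. So w(1) = 3. P is now [].

So w = 3 5 2 4 1.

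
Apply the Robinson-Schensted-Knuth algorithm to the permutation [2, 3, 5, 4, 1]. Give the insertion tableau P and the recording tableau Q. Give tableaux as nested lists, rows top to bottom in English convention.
P = [[1, 3, 4], [2], [5]], Q = [[1, 2, 3], [4], [5]]

Insert each entry of the permutation into P by Schensted row insertion, recording in Q the position of each new cell.

Insert 2: appended to row 1. P = [[2]].
Insert 3: appended to row 1. P = [[2, 3]].
Insert 5: appended to row 1. P = [[2, 3, 5]].
Insert 4: 4 bumps 5 from row 1; 5 starts row 2. P = [[2, 3, 4], [5]].
Insert 1: 1 bumps 2 from row 1; 2 bumps 5 from row 2; 5 starts row 3. P = [[1, 3, 4], [2], [5]].

So P = [[1, 3, 4], [2], [5]], Q = [[1, 2, 3], [4], [5]].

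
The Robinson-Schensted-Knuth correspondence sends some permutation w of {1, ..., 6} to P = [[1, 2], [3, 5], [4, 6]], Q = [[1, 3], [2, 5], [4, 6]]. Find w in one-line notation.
4 3 6 1 5 2

Reverse RSK: for i = n, n-1, ..., 1, locate i in Q, remove the corresponding corner cell from P, and reverse-bump its entry up through P; the value ejected from row 1 is w(i).

So w = 4 3 6 1 5 2.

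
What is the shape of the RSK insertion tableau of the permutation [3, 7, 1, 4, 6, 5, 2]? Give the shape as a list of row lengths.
[3, 2, 1, 1]

Row-insert each entry into an empty tableau.

After inserting 3: P = [[3]].
After inserting 7: P = [[3, 7]].
After inserting 1: P = [[1, 7], [3]].
After inserting 4: P = [[1, 4], [3, 7]].
After inserting 6: P = [[1, 4, 6], [3, 7]].
After inserting 5: P = [[1, 4, 5], [3, 6], [7]].
After inserting 2: P = [[1, 2, 5], [3, 4], [6], [7]].

The final insertion tableau P = [[1, 2, 5], [3, 4], [6], [7]] has shape [3, 2, 1, 1].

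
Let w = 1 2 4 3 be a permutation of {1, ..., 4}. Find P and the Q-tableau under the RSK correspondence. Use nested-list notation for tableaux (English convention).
Insert each entry of the permutation into P by Schensted row insertion, recording in Q the position of each new cell.

Insert 1: appended to row 1. P = [[1]].
Insert 2: appended to row 1. P = [[1, 2]].
Insert 4: appended to row 1. P = [[1, 2, 4]].
Insert 3: 3 bumps 4 from row 1; 4 starts row 2. P = [[1, 2, 3], [4]].

So P = [[1, 2, 3], [4]], Q = [[1, 2, 3], [4]].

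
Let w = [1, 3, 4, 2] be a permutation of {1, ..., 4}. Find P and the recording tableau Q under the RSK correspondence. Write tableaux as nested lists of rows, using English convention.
P = [[1, 2, 4], [3]], Q = [[1, 2, 3], [4]]

Insert each entry of the permutation into P by Schensted row insertion, recording in Q the position of each new cell.

Insert 1: appended to row 1. P = [[1]], Q = [[1]].
Insert 3: appended to row 1. P = [[1, 3]], Q = [[1, 2]].
Insert 4: appended to row 1. P = [[1, 3, 4]], Q = [[1, 2, 3]].
Insert 2: 2 bumps 3 from row 1; 3 starts row 2. P = [[1, 2, 4], [3]], Q = [[1, 2, 3], [4]].

So P = [[1, 2, 4], [3]], Q = [[1, 2, 3], [4]].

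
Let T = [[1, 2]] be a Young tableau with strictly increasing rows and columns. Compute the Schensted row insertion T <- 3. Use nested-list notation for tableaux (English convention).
3 is larger than every entry of row 1, so it is appended to row 1. The new tableau is [[1, 2, 3]].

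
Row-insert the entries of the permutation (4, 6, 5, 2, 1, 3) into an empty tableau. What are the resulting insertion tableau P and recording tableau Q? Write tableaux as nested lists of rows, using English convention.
Insert each entry of the permutation into P by Schensted row insertion, recording in Q the position of each new cell.

Insert 4: appended to row 1. P = [[4]].
Insert 6: appended to row 1. P = [[4, 6]].
Insert 5: 5 bumps 6 from row 1; 6 starts row 2. P = [[4, 5], [6]].
Insert 2: 2 bumps 4 from row 1; 4 bumps 6 from row 2; 6 starts row 3. P = [[2, 5], [4], [6]].
Insert 1: 1 bumps 2 from row 1; 2 bumps 4 from row 2; 4 bumps 6 from row 3; 6 starts row 4. P = [[1, 5], [2], [4], [6]].
Insert 3: 3 bumps 5 from row 1; 5 appends to row 2. P = [[1, 3], [2, 5], [4], [6]].

So P = [[1, 3], [2, 5], [4], [6]], Q = [[1, 2], [3, 6], [4], [5]].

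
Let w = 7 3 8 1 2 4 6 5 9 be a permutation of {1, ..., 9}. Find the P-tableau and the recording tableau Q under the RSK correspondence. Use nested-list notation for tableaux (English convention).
P = [[1, 2, 4, 5, 9], [3, 6], [7, 8]], Q = [[1, 3, 6, 7, 9], [2, 5], [4, 8]]

Insert each entry of the permutation into P by Schensted row insertion, recording in Q the position of each new cell.

Insert 7: appended to row 1. P = [[7]].
Insert 3: 3 bumps 7 from row 1; 7 starts row 2. P = [[3], [7]].
Insert 8: appended to row 1. P = [[3, 8], [7]].
Insert 1: 1 bumps 3 from row 1; 3 bumps 7 from row 2; 7 starts row 3. P = [[1, 8], [3], [7]].
Insert 2: 2 bumps 8 from row 1; 8 appends to row 2. P = [[1, 2], [3, 8], [7]].
Insert 4: appended to row 1. P = [[1, 2, 4], [3, 8], [7]].
Insert 6: appended to row 1. P = [[1, 2, 4, 6], [3, 8], [7]].
Insert 5: 5 bumps 6 from row 1; 6 bumps 8 from row 2; 8 appends to row 3. P = [[1, 2, 4, 5], [3, 6], [7, 8]].
Insert 9: appended to row 1. P = [[1, 2, 4, 5, 9], [3, 6], [7, 8]].

So P = [[1, 2, 4, 5, 9], [3, 6], [7, 8]], Q = [[1, 3, 6, 7, 9], [2, 5], [4, 8]].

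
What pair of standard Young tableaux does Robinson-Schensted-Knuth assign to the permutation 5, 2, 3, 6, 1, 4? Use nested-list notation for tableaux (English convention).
P = [[1, 3, 4], [2, 6], [5]], Q = [[1, 3, 4], [2, 6], [5]]

Insert each entry of the permutation into P by Schensted row insertion, recording in Q the position of each new cell.

After inserting 5: P = [[5]].
After inserting 2: P = [[2], [5]].
After inserting 3: P = [[2, 3], [5]].
After inserting 6: P = [[2, 3, 6], [5]].
After inserting 1: P = [[1, 3, 6], [2], [5]].
After inserting 4: P = [[1, 3, 4], [2, 6], [5]].

So P = [[1, 3, 4], [2, 6], [5]], Q = [[1, 3, 4], [2, 6], [5]].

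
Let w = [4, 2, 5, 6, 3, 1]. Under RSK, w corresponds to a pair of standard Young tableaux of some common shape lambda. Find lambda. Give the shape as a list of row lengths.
[3, 2, 1]

RSK row insertion gives P = [[1, 3, 6], [2, 5], [4]], which has shape [3, 2, 1].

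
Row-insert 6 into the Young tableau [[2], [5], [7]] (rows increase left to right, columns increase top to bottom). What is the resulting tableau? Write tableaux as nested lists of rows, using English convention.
6 is larger than every entry of row 1, so it is appended to row 1. The new tableau is [[2, 6], [5], [7]].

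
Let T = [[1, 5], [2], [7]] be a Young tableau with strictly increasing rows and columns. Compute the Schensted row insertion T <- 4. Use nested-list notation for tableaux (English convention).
In row 1, 4 replaces 5 (the leftmost entry greater than 4); 5 is bumped to row 2. 5 is appended to row 2. The new tableau is [[1, 4], [2, 5], [7]].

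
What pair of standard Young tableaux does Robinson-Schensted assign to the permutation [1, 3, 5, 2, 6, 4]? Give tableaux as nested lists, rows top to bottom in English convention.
Insert each entry of the permutation into P by Schensted row insertion, recording in Q the position of each new cell.

Insert 1: appended to row 1. P = [[1]].
Insert 3: appended to row 1. P = [[1, 3]].
Insert 5: appended to row 1. P = [[1, 3, 5]].
Insert 2: 2 bumps 3 from row 1; 3 starts row 2. P = [[1, 2, 5], [3]].
Insert 6: appended to row 1. P = [[1, 2, 5, 6], [3]].
Insert 4: 4 bumps 5 from row 1; 5 appends to row 2. P = [[1, 2, 4, 6], [3, 5]].

So P = [[1, 2, 4, 6], [3, 5]], Q = [[1, 2, 3, 5], [4, 6]].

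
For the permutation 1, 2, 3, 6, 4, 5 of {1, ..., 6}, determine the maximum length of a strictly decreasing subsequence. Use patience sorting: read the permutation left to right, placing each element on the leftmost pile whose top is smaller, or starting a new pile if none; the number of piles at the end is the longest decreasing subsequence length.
2

1: new pile. tops = [1]
2: onto pile 1 (replacing 1). tops = [2]
3: onto pile 1 (replacing 2). tops = [3]
6: onto pile 1 (replacing 3). tops = [6]
4: new pile. tops = [6, 4]
5: onto pile 2 (replacing 4). tops = [6, 5]

2 piles, so the longest decreasing subsequence has length 2.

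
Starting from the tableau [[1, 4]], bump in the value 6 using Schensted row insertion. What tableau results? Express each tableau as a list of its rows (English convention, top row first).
6 is larger than every entry of row 1, so it is appended to row 1. The new tableau is [[1, 4, 6]].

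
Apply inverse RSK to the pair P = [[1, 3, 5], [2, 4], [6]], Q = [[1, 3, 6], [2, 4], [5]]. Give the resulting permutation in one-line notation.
2 1 6 4 3 5

Reverse the RSK construction: for i from n down to 1, find the cell of Q containing i, remove the entry at that cell from P, and reverse-bump it up through P; the value ejected from row 1 is w(i).

Step i=6: Q has 6 at row 1, column 3; remove that cell from P, ejecting 5. So w(6) = 5. P is now [[1, 3], [2, 4], [6]].
Step i=5: Q has 5 at row 3, column 1; remove 6 from row 3 of P and reverse-bump: 6 enters row 2 and ejects 4; 4 enters row 1 and ejects 3. So w(5) = 3. P is now [[1, 4], [2, 6]].
Step i=4: Q has 4 at row 2, column 2; remove 6 from row 2 of P and reverse-bump: 6 enters row 1 and ejects 4. So w(4) = 4. P is now [[1, 6], [2]].
Step i=3: Q has 3 at row 1, column 2; remove that cell from P, ejecting 6. So w(3) = 6. P is now [[1], [2]].
Step i=2: Q has 2 at row 2, column 1; remove 2 from row 2 of P and reverse-bump: 2 enters row 1 and ejects 1. So w(2) = 1. P is now [[2]].
Step i=1: Q has 1 at row 1, column 1; remove that cell from P, ejecting 2. So w(1) = 2. P is now [].

So w = 2 1 6 4 3 5.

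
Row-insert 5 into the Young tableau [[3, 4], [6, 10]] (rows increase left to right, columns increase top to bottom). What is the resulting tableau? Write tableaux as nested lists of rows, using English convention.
[[3, 4, 5], [6, 10]]

5 is larger than every entry of row 1, so it is appended to row 1. The new tableau is [[3, 4, 5], [6, 10]].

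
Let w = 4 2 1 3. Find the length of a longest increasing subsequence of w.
2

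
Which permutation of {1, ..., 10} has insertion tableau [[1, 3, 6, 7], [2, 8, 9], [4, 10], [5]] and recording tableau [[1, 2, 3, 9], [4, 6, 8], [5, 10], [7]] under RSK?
Reverse the RSK construction: for i from n down to 1, find the cell of Q containing i, remove the entry at that cell from P, and reverse-bump it up through P; the value ejected from row 1 is w(i).

Step i=10: Q has 10 at row 3, column 2; remove 10 from row 3 of P and reverse-bump: 10 enters row 2 and ejects 9; 9 enters row 1 and ejects 7. So w(10) = 7. P is now [[1, 3, 6, 9], [2, 8, 10], [4], [5]].
Step i=9: Q has 9 at row 1, column 4; remove that cell from P, ejecting 9. So w(9) = 9. P is now [[1, 3, 6], [2, 8, 10], [4], [5]].
Step i=8: Q has 8 at row 2, column 3; remove 10 from row 2 of P and reverse-bump: 10 enters row 1 and ejects 6. So w(8) = 6. P is now [[1, 3, 10], [2, 8], [4], [5]].
Step i=7: Q has 7 at row 4, column 1; remove 5 from row 4 of P and reverse-bump: 5 enters row 3 and ejects 4; 4 enters row 2 and ejects 2; 2 enters row 1 and ejects 1. So w(7) = 1. P is now [[2, 3, 10], [4, 8], [5]].
Step i=6: Q has 6 at row 2, column 2; remove 8 from row 2 of P and reverse-bump: 8 enters row 1 and ejects 3. So w(6) = 3. P is now [[2, 8, 10], [4], [5]].
Step i=5: Q has 5 at row 3, column 1; remove 5 from row 3 of P and reverse-bump: 5 enters row 2 and ejects 4; 4 enters row 1 and ejects 2. So w(5) = 2. P is now [[4, 8, 10], [5]].
Step i=4: Q has 4 at row 2, column 1; remove 5 from row 2 of P and reverse-bump: 5 enters row 1 and ejects 4. So w(4) = 4. P is now [[5, 8, 10]].
Step i=3: Q has 3 at row 1, column 3; remove that cell from P, ejecting 10. So w(3) = 10. P is now [[5, 8]].
Step i=2: Q has 2 at row 1, column 2; remove that cell from P, ejecting 8. So w(2) = 8. P is now [[5]].
Step i=1: Q has 1 at row 1, column 1; remove that cell from P, ejecting 5. So w(1) = 5. P is now [].

So w = 5 8 10 4 2 3 1 6 9 7.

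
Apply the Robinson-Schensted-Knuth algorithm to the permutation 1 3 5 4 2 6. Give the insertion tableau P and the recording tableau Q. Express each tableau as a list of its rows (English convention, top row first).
P = [[1, 2, 4, 6], [3], [5]], Q = [[1, 2, 3, 6], [4], [5]]

Insert each entry of the permutation into P by Schensted row insertion, recording in Q the position of each new cell.

Insert 1: appended to row 1. P = [[1]].
Insert 3: appended to row 1. P = [[1, 3]].
Insert 5: appended to row 1. P = [[1, 3, 5]].
Insert 4: 4 bumps 5 from row 1; 5 starts row 2. P = [[1, 3, 4], [5]].
Insert 2: 2 bumps 3 from row 1; 3 bumps 5 from row 2; 5 starts row 3. P = [[1, 2, 4], [3], [5]].
Insert 6: appended to row 1. P = [[1, 2, 4, 6], [3], [5]].

So P = [[1, 2, 4, 6], [3], [5]], Q = [[1, 2, 3, 6], [4], [5]].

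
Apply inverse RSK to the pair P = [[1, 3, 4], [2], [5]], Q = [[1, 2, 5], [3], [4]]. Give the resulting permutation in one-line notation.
Reverse RSK: for i = n, n-1, ..., 1, locate i in Q, remove the corresponding corner cell from P, and reverse-bump its entry up through P; the value ejected from row 1 is w(i).

So w = 2 5 3 1 4.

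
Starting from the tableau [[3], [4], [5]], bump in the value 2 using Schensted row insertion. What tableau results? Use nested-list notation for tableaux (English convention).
In row 1, 2 replaces 3 (the leftmost entry greater than 2); 3 is bumped to row 2. In row 2, 3 replaces 4 (the leftmost entry greater than 3); 4 is bumped to row 3. In row 3, 4 replaces 5 (the leftmost entry greater than 4); 5 is bumped to row 4. 5 starts a new row 4. The new tableau is [[2], [3], [4], [5]].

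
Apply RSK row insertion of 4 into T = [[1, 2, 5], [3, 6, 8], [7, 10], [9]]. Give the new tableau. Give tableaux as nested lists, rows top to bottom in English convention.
In row 1, 4 replaces 5 (the leftmost entry greater than 4); 5 is bumped to row 2. In row 2, 5 replaces 6 (the leftmost entry greater than 5); 6 is bumped to row 3. In row 3, 6 replaces 7 (the leftmost entry greater than 6); 7 is bumped to row 4. In row 4, 7 replaces 9 (the leftmost entry greater than 7); 9 is bumped to row 5. 9 starts a new row 5. The new tableau is [[1, 2, 4], [3, 5, 8], [6, 10], [7], [9]].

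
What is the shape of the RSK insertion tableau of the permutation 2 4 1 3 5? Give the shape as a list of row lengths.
[3, 2]

Row-insert each entry into an empty tableau.

After inserting 2: P = [[2]].
After inserting 4: P = [[2, 4]].
After inserting 1: P = [[1, 4], [2]].
After inserting 3: P = [[1, 3], [2, 4]].
After inserting 5: P = [[1, 3, 5], [2, 4]].

The final insertion tableau P = [[1, 3, 5], [2, 4]] has shape [3, 2].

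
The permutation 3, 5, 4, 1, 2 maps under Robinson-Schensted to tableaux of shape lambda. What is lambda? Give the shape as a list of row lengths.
Row-insert each entry into an empty tableau.

After inserting 3: P = [[3]].
After inserting 5: P = [[3, 5]].
After inserting 4: P = [[3, 4], [5]].
After inserting 1: P = [[1, 4], [3], [5]].
After inserting 2: P = [[1, 2], [3, 4], [5]].

The final insertion tableau P = [[1, 2], [3, 4], [5]] has shape [2, 2, 1].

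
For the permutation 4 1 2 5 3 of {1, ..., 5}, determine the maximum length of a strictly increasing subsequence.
3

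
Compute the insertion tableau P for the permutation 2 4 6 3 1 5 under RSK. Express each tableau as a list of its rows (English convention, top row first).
Insert 2: appended to row 1. P = [[2]].
Insert 4: appended to row 1. P = [[2, 4]].
Insert 6: appended to row 1. P = [[2, 4, 6]].
Insert 3: 3 bumps 4 from row 1; 4 starts row 2. P = [[2, 3, 6], [4]].
Insert 1: 1 bumps 2 from row 1; 2 bumps 4 from row 2; 4 starts row 3. P = [[1, 3, 6], [2], [4]].
Insert 5: 5 bumps 6 from row 1; 6 appends to row 2. P = [[1, 3, 5], [2, 6], [4]].

So P = [[1, 3, 5], [2, 6], [4]].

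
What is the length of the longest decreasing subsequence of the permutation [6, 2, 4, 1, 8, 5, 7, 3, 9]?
3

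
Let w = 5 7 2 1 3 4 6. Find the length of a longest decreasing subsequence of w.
3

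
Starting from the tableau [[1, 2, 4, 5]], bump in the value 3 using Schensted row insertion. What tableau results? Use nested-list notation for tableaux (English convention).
[[1, 2, 3, 5], [4]]

In row 1, 3 replaces 4 (the leftmost entry greater than 3); 4 is bumped to row 2. 4 starts a new row 2. The new tableau is [[1, 2, 3, 5], [4]].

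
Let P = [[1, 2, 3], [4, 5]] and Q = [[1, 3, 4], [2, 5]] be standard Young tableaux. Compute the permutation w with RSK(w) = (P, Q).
Reverse RSK: for i = n, n-1, ..., 1, locate i in Q, remove the corresponding corner cell from P, and reverse-bump its entry up through P; the value ejected from row 1 is w(i).

So w = 4 1 2 5 3.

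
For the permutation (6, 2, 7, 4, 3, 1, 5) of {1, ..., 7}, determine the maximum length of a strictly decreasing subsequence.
4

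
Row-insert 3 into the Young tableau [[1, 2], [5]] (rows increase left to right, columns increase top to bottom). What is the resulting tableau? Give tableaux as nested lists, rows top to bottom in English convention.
[[1, 2, 3], [5]]

3 is larger than every entry of row 1, so it is appended to row 1. The new tableau is [[1, 2, 3], [5]].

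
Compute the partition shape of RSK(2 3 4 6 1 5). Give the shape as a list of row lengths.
[4, 2]

RSK row insertion gives P = [[1, 3, 4, 5], [2, 6]], which has shape [4, 2].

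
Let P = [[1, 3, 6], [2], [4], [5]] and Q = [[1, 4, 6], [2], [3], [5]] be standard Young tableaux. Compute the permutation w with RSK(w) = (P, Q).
5 4 2 3 1 6

Reverse the RSK construction: for i from n down to 1, find the cell of Q containing i, remove the entry at that cell from P, and reverse-bump it up through P; the value ejected from row 1 is w(i).

Step i=6: Q has 6 at row 1, column 3; remove that cell from P, ejecting 6. So w(6) = 6. P is now [[1, 3], [2], [4], [5]].
Step i=5: Q has 5 at row 4, column 1; remove 5 from row 4 of P and reverse-bump: 5 enters row 3 and ejects 4; 4 enters row 2 and ejects 2; 2 enters row 1 and ejects 1. So w(5) = 1. P is now [[2, 3], [4], [5]].
Step i=4: Q has 4 at row 1, column 2; remove that cell from P, ejecting 3. So w(4) = 3. P is now [[2], [4], [5]].
Step i=3: Q has 3 at row 3, column 1; remove 5 from row 3 of P and reverse-bump: 5 enters row 2 and ejects 4; 4 enters row 1 and ejects 2. So w(3) = 2. P is now [[4], [5]].
Step i=2: Q has 2 at row 2, column 1; remove 5 from row 2 of P and reverse-bump: 5 enters row 1 and ejects 4. So w(2) = 4. P is now [[5]].
Step i=1: Q has 1 at row 1, column 1; remove that cell from P, ejecting 5. So w(1) = 5. P is now [].

So w = 5 4 2 3 1 6.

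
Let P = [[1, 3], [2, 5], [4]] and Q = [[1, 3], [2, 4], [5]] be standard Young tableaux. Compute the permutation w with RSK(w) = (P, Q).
Reverse the RSK construction: for i from n down to 1, find the cell of Q containing i, remove the entry at that cell from P, and reverse-bump it up through P; the value ejected from row 1 is w(i).

Step i=5: Q has 5 at row 3, column 1; remove 4 from row 3 of P and reverse-bump: 4 enters row 2 and ejects 2; 2 enters row 1 and ejects 1. So w(5) = 1. P is now [[2, 3], [4, 5]].
Step i=4: Q has 4 at row 2, column 2; remove 5 from row 2 of P and reverse-bump: 5 enters row 1 and ejects 3. So w(4) = 3. P is now [[2, 5], [4]].
Step i=3: Q has 3 at row 1, column 2; remove that cell from P, ejecting 5. So w(3) = 5. P is now [[2], [4]].
Step i=2: Q has 2 at row 2, column 1; remove 4 from row 2 of P and reverse-bump: 4 enters row 1 and ejects 2. So w(2) = 2. P is now [[4]].
Step i=1: Q has 1 at row 1, column 1; remove that cell from P, ejecting 4. So w(1) = 4. P is now [].

So w = 4 2 5 3 1.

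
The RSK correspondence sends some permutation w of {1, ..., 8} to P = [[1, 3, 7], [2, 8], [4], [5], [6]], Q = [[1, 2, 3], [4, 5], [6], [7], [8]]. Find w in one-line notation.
Reverse the RSK construction: for i from n down to 1, find the cell of Q containing i, remove the entry at that cell from P, and reverse-bump it up through P; the value ejected from row 1 is w(i).

Step i=8: Q has 8 at row 5, column 1; remove 6 from row 5 of P and reverse-bump: 6 enters row 4 and ejects 5; 5 enters row 3 and ejects 4; 4 enters row 2 and ejects 2; 2 enters row 1 and ejects 1. So w(8) = 1. P is now [[2, 3, 7], [4, 8], [5], [6]].
Step i=7: Q has 7 at row 4, column 1; remove 6 from row 4 of P and reverse-bump: 6 enters row 3 and ejects 5; 5 enters row 2 and ejects 4; 4 enters row 1 and ejects 3. So w(7) = 3. P is now [[2, 4, 7], [5, 8], [6]].
Step i=6: Q has 6 at row 3, column 1; remove 6 from row 3 of P and reverse-bump: 6 enters row 2 and ejects 5; 5 enters row 1 and ejects 4. So w(6) = 4. P is now [[2, 5, 7], [6, 8]].
Step i=5: Q has 5 at row 2, column 2; remove 8 from row 2 of P and reverse-bump: 8 enters row 1 and ejects 7. So w(5) = 7. P is now [[2, 5, 8], [6]].
Step i=4: Q has 4 at row 2, column 1; remove 6 from row 2 of P and reverse-bump: 6 enters row 1 and ejects 5. So w(4) = 5. P is now [[2, 6, 8]].
Step i=3: Q has 3 at row 1, column 3; remove that cell from P, ejecting 8. So w(3) = 8. P is now [[2, 6]].
Step i=2: Q has 2 at row 1, column 2; remove that cell from P, ejecting 6. So w(2) = 6. P is now [[2]].
Step i=1: Q has 1 at row 1, column 1; remove that cell from P, ejecting 2. So w(1) = 2. P is now [].

So w = 2 6 8 5 7 4 3 1.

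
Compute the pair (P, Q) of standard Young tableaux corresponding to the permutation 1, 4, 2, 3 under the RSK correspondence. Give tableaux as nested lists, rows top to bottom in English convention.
P = [[1, 2, 3], [4]], Q = [[1, 2, 4], [3]]

Insert each entry of the permutation into P by Schensted row insertion, recording in Q the position of each new cell.

Insert 1: appended to row 1. P = [[1]], Q = [[1]].
Insert 4: appended to row 1. P = [[1, 4]], Q = [[1, 2]].
Insert 2: 2 bumps 4 from row 1; 4 starts row 2. P = [[1, 2], [4]], Q = [[1, 2], [3]].
Insert 3: appended to row 1. P = [[1, 2, 3], [4]], Q = [[1, 2, 4], [3]].

So P = [[1, 2, 3], [4]], Q = [[1, 2, 4], [3]].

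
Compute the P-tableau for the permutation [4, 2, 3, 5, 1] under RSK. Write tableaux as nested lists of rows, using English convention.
P = [[1, 3, 5], [2], [4]]

Insert 4: appended to row 1. P = [[4]].
Insert 2: 2 bumps 4 from row 1; 4 starts row 2. P = [[2], [4]].
Insert 3: appended to row 1. P = [[2, 3], [4]].
Insert 5: appended to row 1. P = [[2, 3, 5], [4]].
Insert 1: 1 bumps 2 from row 1; 2 bumps 4 from row 2; 4 starts row 3. P = [[1, 3, 5], [2], [4]].

So P = [[1, 3, 5], [2], [4]].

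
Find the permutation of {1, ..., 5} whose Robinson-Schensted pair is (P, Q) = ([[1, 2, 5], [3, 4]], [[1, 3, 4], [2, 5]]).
Reverse the RSK construction: for i from n down to 1, find the cell of Q containing i, remove the entry at that cell from P, and reverse-bump it up through P; the value ejected from row 1 is w(i).

Step i=5: Q has 5 at row 2, column 2; remove 4 from row 2 of P and reverse-bump: 4 enters row 1 and ejects 2. So w(5) = 2. P is now [[1, 4, 5], [3]].
Step i=4: Q has 4 at row 1, column 3; remove that cell from P, ejecting 5. So w(4) = 5. P is now [[1, 4], [3]].
Step i=3: Q has 3 at row 1, column 2; remove that cell from P, ejecting 4. So w(3) = 4. P is now [[1], [3]].
Step i=2: Q has 2 at row 2, column 1; remove 3 from row 2 of P and reverse-bump: 3 enters row 1 and ejects 1. So w(2) = 1. P is now [[3]].
Step i=1: Q has 1 at row 1, column 1; remove that cell from P, ejecting 3. So w(1) = 3. P is now [].

So w = 3 1 4 5 2.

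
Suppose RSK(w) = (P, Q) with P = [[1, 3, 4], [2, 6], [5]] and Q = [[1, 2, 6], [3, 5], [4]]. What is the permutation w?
Reverse RSK: for i = n, n-1, ..., 1, locate i in Q, remove the corresponding corner cell from P, and reverse-bump its entry up through P; the value ejected from row 1 is w(i).

So w = 5 6 2 1 3 4.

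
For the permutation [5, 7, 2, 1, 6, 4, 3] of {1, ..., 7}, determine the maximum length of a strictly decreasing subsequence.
4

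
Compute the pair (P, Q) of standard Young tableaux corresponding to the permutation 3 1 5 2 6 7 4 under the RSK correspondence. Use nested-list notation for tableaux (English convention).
P = [[1, 2, 4, 7], [3, 5, 6]], Q = [[1, 3, 5, 6], [2, 4, 7]]

Insert each entry of the permutation into P by Schensted row insertion, recording in Q the position of each new cell.

After inserting 3: P = [[3]].
After inserting 1: P = [[1], [3]].
After inserting 5: P = [[1, 5], [3]].
After inserting 2: P = [[1, 2], [3, 5]].
After inserting 6: P = [[1, 2, 6], [3, 5]].
After inserting 7: P = [[1, 2, 6, 7], [3, 5]].
After inserting 4: P = [[1, 2, 4, 7], [3, 5, 6]].

So P = [[1, 2, 4, 7], [3, 5, 6]], Q = [[1, 3, 5, 6], [2, 4, 7]].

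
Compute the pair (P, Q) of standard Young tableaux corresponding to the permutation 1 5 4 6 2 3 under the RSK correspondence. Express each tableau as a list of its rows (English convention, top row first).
P = [[1, 2, 3], [4, 6], [5]], Q = [[1, 2, 4], [3, 6], [5]]

Insert each entry of the permutation into P by Schensted row insertion, recording in Q the position of each new cell.

Insert 1: appended to row 1. P = [[1]], Q = [[1]].
Insert 5: appended to row 1. P = [[1, 5]], Q = [[1, 2]].
Insert 4: 4 bumps 5 from row 1; 5 starts row 2. P = [[1, 4], [5]], Q = [[1, 2], [3]].
Insert 6: appended to row 1. P = [[1, 4, 6], [5]], Q = [[1, 2, 4], [3]].
Insert 2: 2 bumps 4 from row 1; 4 bumps 5 from row 2; 5 starts row 3. P = [[1, 2, 6], [4], [5]], Q = [[1, 2, 4], [3], [5]].
Insert 3: 3 bumps 6 from row 1; 6 appends to row 2. P = [[1, 2, 3], [4, 6], [5]], Q = [[1, 2, 4], [3, 6], [5]].

So P = [[1, 2, 3], [4, 6], [5]], Q = [[1, 2, 4], [3, 6], [5]].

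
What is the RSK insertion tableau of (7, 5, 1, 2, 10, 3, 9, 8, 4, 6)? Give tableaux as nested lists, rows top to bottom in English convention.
P = [[1, 2, 3, 4, 6], [5, 8], [7, 9], [10]]

Insert 7: appended to row 1. P = [[7]].
Insert 5: 5 bumps 7 from row 1; 7 starts row 2. P = [[5], [7]].
Insert 1: 1 bumps 5 from row 1; 5 bumps 7 from row 2; 7 starts row 3. P = [[1], [5], [7]].
Insert 2: appended to row 1. P = [[1, 2], [5], [7]].
Insert 10: appended to row 1. P = [[1, 2, 10], [5], [7]].
Insert 3: 3 bumps 10 from row 1; 10 appends to row 2. P = [[1, 2, 3], [5, 10], [7]].
Insert 9: appended to row 1. P = [[1, 2, 3, 9], [5, 10], [7]].
Insert 8: 8 bumps 9 from row 1; 9 bumps 10 from row 2; 10 appends to row 3. P = [[1, 2, 3, 8], [5, 9], [7, 10]].
Insert 4: 4 bumps 8 from row 1; 8 bumps 9 from row 2; 9 bumps 10 from row 3; 10 starts row 4. P = [[1, 2, 3, 4], [5, 8], [7, 9], [10]].
Insert 6: appended to row 1. P = [[1, 2, 3, 4, 6], [5, 8], [7, 9], [10]].

So P = [[1, 2, 3, 4, 6], [5, 8], [7, 9], [10]].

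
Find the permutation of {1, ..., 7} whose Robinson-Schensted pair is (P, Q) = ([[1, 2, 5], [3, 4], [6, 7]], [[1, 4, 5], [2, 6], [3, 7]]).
6 3 1 4 7 5 2

Reverse the RSK construction: for i from n down to 1, find the cell of Q containing i, remove the entry at that cell from P, and reverse-bump it up through P; the value ejected from row 1 is w(i).

Step i=7: Q has 7 at row 3, column 2; remove 7 from row 3 of P and reverse-bump: 7 enters row 2 and ejects 4; 4 enters row 1 and ejects 2. So w(7) = 2. P is now [[1, 4, 5], [3, 7], [6]].
Step i=6: Q has 6 at row 2, column 2; remove 7 from row 2 of P and reverse-bump: 7 enters row 1 and ejects 5. So w(6) = 5. P is now [[1, 4, 7], [3], [6]].
Step i=5: Q has 5 at row 1, column 3; remove that cell from P, ejecting 7. So w(5) = 7. P is now [[1, 4], [3], [6]].
Step i=4: Q has 4 at row 1, column 2; remove that cell from P, ejecting 4. So w(4) = 4. P is now [[1], [3], [6]].
Step i=3: Q has 3 at row 3, column 1; remove 6 from row 3 of P and reverse-bump: 6 enters row 2 and ejects 3; 3 enters row 1 and ejects 1. So w(3) = 1. P is now [[3], [6]].
Step i=2: Q has 2 at row 2, column 1; remove 6 from row 2 of P and reverse-bump: 6 enters row 1 and ejects 3. So w(2) = 3. P is now [[6]].
Step i=1: Q has 1 at row 1, column 1; remove that cell from P, ejecting 6. So w(1) = 6. P is now [].

So w = 6 3 1 4 7 5 2.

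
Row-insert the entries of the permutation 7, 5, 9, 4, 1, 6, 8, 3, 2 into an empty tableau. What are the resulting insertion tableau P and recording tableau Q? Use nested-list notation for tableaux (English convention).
P = [[1, 2, 8], [3, 6], [4, 9], [5], [7]], Q = [[1, 3, 7], [2, 6], [4, 8], [5], [9]]

Insert each entry of the permutation into P by Schensted row insertion, recording in Q the position of each new cell.

Insert 7: appended to row 1. P = [[7]].
Insert 5: 5 bumps 7 from row 1; 7 starts row 2. P = [[5], [7]].
Insert 9: appended to row 1. P = [[5, 9], [7]].
Insert 4: 4 bumps 5 from row 1; 5 bumps 7 from row 2; 7 starts row 3. P = [[4, 9], [5], [7]].
Insert 1: 1 bumps 4 from row 1; 4 bumps 5 from row 2; 5 bumps 7 from row 3; 7 starts row 4. P = [[1, 9], [4], [5], [7]].
Insert 6: 6 bumps 9 from row 1; 9 appends to row 2. P = [[1, 6], [4, 9], [5], [7]].
Insert 8: appended to row 1. P = [[1, 6, 8], [4, 9], [5], [7]].
Insert 3: 3 bumps 6 from row 1; 6 bumps 9 from row 2; 9 appends to row 3. P = [[1, 3, 8], [4, 6], [5, 9], [7]].
Insert 2: 2 bumps 3 from row 1; 3 bumps 4 from row 2; 4 bumps 5 from row 3; 5 bumps 7 from row 4; 7 starts row 5. P = [[1, 2, 8], [3, 6], [4, 9], [5], [7]].

So P = [[1, 2, 8], [3, 6], [4, 9], [5], [7]], Q = [[1, 3, 7], [2, 6], [4, 8], [5], [9]].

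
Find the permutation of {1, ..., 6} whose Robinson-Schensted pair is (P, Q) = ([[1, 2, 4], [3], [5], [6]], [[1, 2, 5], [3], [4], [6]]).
Reverse the RSK construction: for i from n down to 1, find the cell of Q containing i, remove the entry at that cell from P, and reverse-bump it up through P; the value ejected from row 1 is w(i).

Step i=6: Q has 6 at row 4, column 1; remove 6 from row 4 of P and reverse-bump: 6 enters row 3 and ejects 5; 5 enters row 2 and ejects 3; 3 enters row 1 and ejects 2. So w(6) = 2. P is now [[1, 3, 4], [5], [6]].
Step i=5: Q has 5 at row 1, column 3; remove that cell from P, ejecting 4. So w(5) = 4. P is now [[1, 3], [5], [6]].
Step i=4: Q has 4 at row 3, column 1; remove 6 from row 3 of P and reverse-bump: 6 enters row 2 and ejects 5; 5 enters row 1 and ejects 3. So w(4) = 3. P is now [[1, 5], [6]].
Step i=3: Q has 3 at row 2, column 1; remove 6 from row 2 of P and reverse-bump: 6 enters row 1 and ejects 5. So w(3) = 5. P is now [[1, 6]].
Step i=2: Q has 2 at row 1, column 2; remove that cell from P, ejecting 6. So w(2) = 6. P is now [[1]].
Step i=1: Q has 1 at row 1, column 1; remove that cell from P, ejecting 1. So w(1) = 1. P is now [].

So w = 1 6 5 3 4 2.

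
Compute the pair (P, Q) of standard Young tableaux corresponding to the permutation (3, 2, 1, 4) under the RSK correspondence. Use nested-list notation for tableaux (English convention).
P = [[1, 4], [2], [3]], Q = [[1, 4], [2], [3]]

Insert each entry of the permutation into P by Schensted row insertion, recording in Q the position of each new cell.

Insert 3: appended to row 1. P = [[3]].
Insert 2: 2 bumps 3 from row 1; 3 starts row 2. P = [[2], [3]].
Insert 1: 1 bumps 2 from row 1; 2 bumps 3 from row 2; 3 starts row 3. P = [[1], [2], [3]].
Insert 4: appended to row 1. P = [[1, 4], [2], [3]].

So P = [[1, 4], [2], [3]], Q = [[1, 4], [2], [3]].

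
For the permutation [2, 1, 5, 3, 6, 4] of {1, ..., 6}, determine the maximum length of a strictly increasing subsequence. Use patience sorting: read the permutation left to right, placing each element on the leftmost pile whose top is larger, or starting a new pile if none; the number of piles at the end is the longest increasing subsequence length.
3

2: new pile. tops = [2]
1: onto pile 1 (replacing 2). tops = [1]
5: new pile. tops = [1, 5]
3: onto pile 2 (replacing 5). tops = [1, 3]
6: new pile. tops = [1, 3, 6]
4: onto pile 3 (replacing 6). tops = [1, 3, 4]

3 piles, so the longest increasing subsequence has length 3.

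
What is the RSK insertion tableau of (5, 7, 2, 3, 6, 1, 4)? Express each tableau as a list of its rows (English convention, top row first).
P = [[1, 3, 4], [2, 6], [5, 7]]

Insert 5: appended to row 1. P = [[5]].
Insert 7: appended to row 1. P = [[5, 7]].
Insert 2: 2 bumps 5 from row 1; 5 starts row 2. P = [[2, 7], [5]].
Insert 3: 3 bumps 7 from row 1; 7 appends to row 2. P = [[2, 3], [5, 7]].
Insert 6: appended to row 1. P = [[2, 3, 6], [5, 7]].
Insert 1: 1 bumps 2 from row 1; 2 bumps 5 from row 2; 5 starts row 3. P = [[1, 3, 6], [2, 7], [5]].
Insert 4: 4 bumps 6 from row 1; 6 bumps 7 from row 2; 7 appends to row 3. P = [[1, 3, 4], [2, 6], [5, 7]].

So P = [[1, 3, 4], [2, 6], [5, 7]].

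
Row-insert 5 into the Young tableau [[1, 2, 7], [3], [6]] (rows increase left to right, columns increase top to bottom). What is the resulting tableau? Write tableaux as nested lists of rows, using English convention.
In row 1, 5 replaces 7 (the leftmost entry greater than 5); 7 is bumped to row 2. 7 is appended to row 2. The new tableau is [[1, 2, 5], [3, 7], [6]].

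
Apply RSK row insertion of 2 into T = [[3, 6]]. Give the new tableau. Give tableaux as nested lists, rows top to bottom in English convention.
[[2, 6], [3]]

In row 1, 2 replaces 3 (the leftmost entry greater than 2); 3 is bumped to row 2. 3 starts a new row 2. The new tableau is [[2, 6], [3]].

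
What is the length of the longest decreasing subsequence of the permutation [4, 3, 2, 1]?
4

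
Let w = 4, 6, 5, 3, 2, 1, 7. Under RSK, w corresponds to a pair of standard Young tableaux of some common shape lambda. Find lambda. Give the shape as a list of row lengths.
Row-insert each entry into an empty tableau.

After inserting 4: P = [[4]].
After inserting 6: P = [[4, 6]].
After inserting 5: P = [[4, 5], [6]].
After inserting 3: P = [[3, 5], [4], [6]].
After inserting 2: P = [[2, 5], [3], [4], [6]].
After inserting 1: P = [[1, 5], [2], [3], [4], [6]].
After inserting 7: P = [[1, 5, 7], [2], [3], [4], [6]].

The final insertion tableau P = [[1, 5, 7], [2], [3], [4], [6]] has shape [3, 1, 1, 1, 1].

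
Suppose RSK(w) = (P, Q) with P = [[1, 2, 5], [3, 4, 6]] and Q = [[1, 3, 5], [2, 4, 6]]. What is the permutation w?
3 1 4 2 6 5

Reverse the RSK construction: for i from n down to 1, find the cell of Q containing i, remove the entry at that cell from P, and reverse-bump it up through P; the value ejected from row 1 is w(i).

Step i=6: Q has 6 at row 2, column 3; remove 6 from row 2 of P and reverse-bump: 6 enters row 1 and ejects 5. So w(6) = 5. P is now [[1, 2, 6], [3, 4]].
Step i=5: Q has 5 at row 1, column 3; remove that cell from P, ejecting 6. So w(5) = 6. P is now [[1, 2], [3, 4]].
Step i=4: Q has 4 at row 2, column 2; remove 4 from row 2 of P and reverse-bump: 4 enters row 1 and ejects 2. So w(4) = 2. P is now [[1, 4], [3]].
Step i=3: Q has 3 at row 1, column 2; remove that cell from P, ejecting 4. So w(3) = 4. P is now [[1], [3]].
Step i=2: Q has 2 at row 2, column 1; remove 3 from row 2 of P and reverse-bump: 3 enters row 1 and ejects 1. So w(2) = 1. P is now [[3]].
Step i=1: Q has 1 at row 1, column 1; remove that cell from P, ejecting 3. So w(1) = 3. P is now [].

So w = 3 1 4 2 6 5.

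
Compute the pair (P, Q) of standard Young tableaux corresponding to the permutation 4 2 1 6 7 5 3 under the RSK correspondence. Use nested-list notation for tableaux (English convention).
P = [[1, 3, 7], [2, 5], [4, 6]], Q = [[1, 4, 5], [2, 6], [3, 7]]

Insert each entry of the permutation into P by Schensted row insertion, recording in Q the position of each new cell.

After inserting 4: P = [[4]].
After inserting 2: P = [[2], [4]].
After inserting 1: P = [[1], [2], [4]].
After inserting 6: P = [[1, 6], [2], [4]].
After inserting 7: P = [[1, 6, 7], [2], [4]].
After inserting 5: P = [[1, 5, 7], [2, 6], [4]].
After inserting 3: P = [[1, 3, 7], [2, 5], [4, 6]].

So P = [[1, 3, 7], [2, 5], [4, 6]], Q = [[1, 4, 5], [2, 6], [3, 7]].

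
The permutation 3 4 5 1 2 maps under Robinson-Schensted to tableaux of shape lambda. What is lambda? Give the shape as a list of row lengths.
Row-insert each entry into an empty tableau.

After inserting 3: P = [[3]].
After inserting 4: P = [[3, 4]].
After inserting 5: P = [[3, 4, 5]].
After inserting 1: P = [[1, 4, 5], [3]].
After inserting 2: P = [[1, 2, 5], [3, 4]].

The final insertion tableau P = [[1, 2, 5], [3, 4]] has shape [3, 2].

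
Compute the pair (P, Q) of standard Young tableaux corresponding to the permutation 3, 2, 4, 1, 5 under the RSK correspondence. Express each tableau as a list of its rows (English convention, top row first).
P = [[1, 4, 5], [2], [3]], Q = [[1, 3, 5], [2], [4]]

Insert each entry of the permutation into P by Schensted row insertion, recording in Q the position of each new cell.

Insert 3: appended to row 1. P = [[3]].
Insert 2: 2 bumps 3 from row 1; 3 starts row 2. P = [[2], [3]].
Insert 4: appended to row 1. P = [[2, 4], [3]].
Insert 1: 1 bumps 2 from row 1; 2 bumps 3 from row 2; 3 starts row 3. P = [[1, 4], [2], [3]].
Insert 5: appended to row 1. P = [[1, 4, 5], [2], [3]].

So P = [[1, 4, 5], [2], [3]], Q = [[1, 3, 5], [2], [4]].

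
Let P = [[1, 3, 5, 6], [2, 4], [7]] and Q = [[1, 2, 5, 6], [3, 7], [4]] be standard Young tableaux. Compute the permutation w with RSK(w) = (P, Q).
2 7 4 1 5 6 3

Reverse the RSK construction: for i from n down to 1, find the cell of Q containing i, remove the entry at that cell from P, and reverse-bump it up through P; the value ejected from row 1 is w(i).

Step i=7: Q has 7 at row 2, column 2; remove 4 from row 2 of P and reverse-bump: 4 enters row 1 and ejects 3. So w(7) = 3. P is now [[1, 4, 5, 6], [2], [7]].
Step i=6: Q has 6 at row 1, column 4; remove that cell from P, ejecting 6. So w(6) = 6. P is now [[1, 4, 5], [2], [7]].
Step i=5: Q has 5 at row 1, column 3; remove that cell from P, ejecting 5. So w(5) = 5. P is now [[1, 4], [2], [7]].
Step i=4: Q has 4 at row 3, column 1; remove 7 from row 3 of P and reverse-bump: 7 enters row 2 and ejects 2; 2 enters row 1 and ejects 1. So w(4) = 1. P is now [[2, 4], [7]].
Step i=3: Q has 3 at row 2, column 1; remove 7 from row 2 of P and reverse-bump: 7 enters row 1 and ejects 4. So w(3) = 4. P is now [[2, 7]].
Step i=2: Q has 2 at row 1, column 2; remove that cell from P, ejecting 7. So w(2) = 7. P is now [[2]].
Step i=1: Q has 1 at row 1, column 1; remove that cell from P, ejecting 2. So w(1) = 2. P is now [].

So w = 2 7 4 1 5 6 3.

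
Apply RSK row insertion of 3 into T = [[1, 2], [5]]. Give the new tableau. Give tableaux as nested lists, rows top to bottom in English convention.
[[1, 2, 3], [5]]

3 is larger than every entry of row 1, so it is appended to row 1. The new tableau is [[1, 2, 3], [5]].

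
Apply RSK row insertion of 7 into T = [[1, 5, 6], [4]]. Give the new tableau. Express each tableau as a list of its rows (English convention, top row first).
7 is larger than every entry of row 1, so it is appended to row 1. The new tableau is [[1, 5, 6, 7], [4]].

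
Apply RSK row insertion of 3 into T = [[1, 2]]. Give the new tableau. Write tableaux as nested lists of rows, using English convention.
[[1, 2, 3]]

3 is larger than every entry of row 1, so it is appended to row 1. The new tableau is [[1, 2, 3]].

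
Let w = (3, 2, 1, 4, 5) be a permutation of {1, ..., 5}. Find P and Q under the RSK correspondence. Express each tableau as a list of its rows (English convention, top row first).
Insert each entry of the permutation into P by Schensted row insertion, recording in Q the position of each new cell.

Insert 3: appended to row 1. P = [[3]], Q = [[1]].
Insert 2: 2 bumps 3 from row 1; 3 starts row 2. P = [[2], [3]], Q = [[1], [2]].
Insert 1: 1 bumps 2 from row 1; 2 bumps 3 from row 2; 3 starts row 3. P = [[1], [2], [3]], Q = [[1], [2], [3]].
Insert 4: appended to row 1. P = [[1, 4], [2], [3]], Q = [[1, 4], [2], [3]].
Insert 5: appended to row 1. P = [[1, 4, 5], [2], [3]], Q = [[1, 4, 5], [2], [3]].

So P = [[1, 4, 5], [2], [3]], Q = [[1, 4, 5], [2], [3]].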